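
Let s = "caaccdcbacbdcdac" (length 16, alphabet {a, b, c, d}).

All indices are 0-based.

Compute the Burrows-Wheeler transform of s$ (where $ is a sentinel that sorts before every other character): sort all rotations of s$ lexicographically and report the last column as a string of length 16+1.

ccdbacca$daadcccb

rank  rotation           last
    0  $caaccdcbacbdcdac  c
    1  aaccdcbacbdcdac$c  c
    2  ac$caaccdcbacbdcd  d
    3  acbdcdac$caaccdcb  b
    4  accdcbacbdcdac$ca  a
    5  bacbdcdac$caaccdc  c
    6  bdcdac$caaccdcbac  c
    7  c$caaccdcbacbdcda  a
    8  caaccdcbacbdcdac$  $
    9  cbacbdcdac$caaccd  d
   10  cbdcdac$caaccdcba  a
   11  ccdcbacbdcdac$caa  a
   12  cdac$caaccdcbacbd  d
   13  cdcbacbdcdac$caac  c
   14  dac$caaccdcbacbdc  c
   15  dcbacbdcdac$caacc  c
   16  dcdac$caaccdcbacb  b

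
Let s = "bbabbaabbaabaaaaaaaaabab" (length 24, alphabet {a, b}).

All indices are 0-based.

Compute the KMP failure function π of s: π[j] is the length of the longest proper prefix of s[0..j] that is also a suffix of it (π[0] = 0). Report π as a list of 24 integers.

[0, 1, 0, 1, 2, 3, 0, 1, 2, 3, 0, 1, 0, 0, 0, 0, 0, 0, 0, 0, 0, 1, 0, 1]

π[0] = 0
j=1 s[j]='b': π[1]=1 (border 'b')
j=2 s[j]='a': k: 1→0; π[2]=0 (border '')
j=3 s[j]='b': π[3]=1 (border 'b')
j=4 s[j]='b': π[4]=2 (border 'bb')
j=5 s[j]='a': π[5]=3 (border 'bba')
j=6 s[j]='a': k: 3→0; π[6]=0 (border '')
j=7 s[j]='b': π[7]=1 (border 'b')
j=8 s[j]='b': π[8]=2 (border 'bb')
j=9 s[j]='a': π[9]=3 (border 'bba')
j=10 s[j]='a': k: 3→0; π[10]=0 (border '')
j=11 s[j]='b': π[11]=1 (border 'b')
j=12 s[j]='a': k: 1→0; π[12]=0 (border '')
j=13 s[j]='a': π[13]=0 (border '')
j=14 s[j]='a': π[14]=0 (border '')
j=15 s[j]='a': π[15]=0 (border '')
j=16 s[j]='a': π[16]=0 (border '')
j=17 s[j]='a': π[17]=0 (border '')
j=18 s[j]='a': π[18]=0 (border '')
j=19 s[j]='a': π[19]=0 (border '')
j=20 s[j]='a': π[20]=0 (border '')
j=21 s[j]='b': π[21]=1 (border 'b')
j=22 s[j]='a': k: 1→0; π[22]=0 (border '')
j=23 s[j]='b': π[23]=1 (border 'b')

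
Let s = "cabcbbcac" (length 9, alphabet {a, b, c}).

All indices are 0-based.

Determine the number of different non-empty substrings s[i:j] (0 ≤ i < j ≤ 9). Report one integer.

rank | idx | suffix
   0 |   1 | abcbbcac
   1 |   7 | ac
   2 |   4 | bbcac
   3 |   5 | bcac
   4 |   2 | bcbbcac
   5 |   8 | c
   6 |   0 | cabcbbcac
   7 |   6 | cac
   8 |   3 | cbbcac

SA = [1, 7, 4, 5, 2, 8, 0, 6, 3]
rank  pair      lcp
   1  s[1:],s[7:]  1  'a'
   2  s[7:],s[4:]  0  ''
   3  s[4:],s[5:]  1  'b'
   4  s[5:],s[2:]  2  'bc'
   5  s[2:],s[8:]  0  ''
   6  s[8:],s[0:]  1  'c'
   7  s[0:],s[6:]  2  'ca'
   8  s[6:],s[3:]  1  'c'

n(n+1)/2 = 9·10/2 = 45
Σ LCP = 0 + 1 + 0 + 1 + 2 + 0 + 1 + 2 + 1 = 8
distinct = 45 − 8 = 37

37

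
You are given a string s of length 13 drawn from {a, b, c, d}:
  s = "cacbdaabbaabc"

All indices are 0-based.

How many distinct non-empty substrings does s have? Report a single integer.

79

sorted suffixes:
  #0 SA[0]=5  'aabbaabc'
  #1 SA[1]=9  'aabc'
  #2 SA[2]=6  'abbaabc'
  #3 SA[3]=10  'abc'
  #4 SA[4]=1  'acbdaabbaabc'
  #5 SA[5]=8  'baabc'
  #6 SA[6]=7  'bbaabc'
  #7 SA[7]=11  'bc'
  #8 SA[8]=3  'bdaabbaabc'
  #9 SA[9]=12  'c'
  #10 SA[10]=0  'cacbdaabbaabc'
  #11 SA[11]=2  'cbdaabbaabc'
  #12 SA[12]=4  'daabbaabc'

SA = [5, 9, 6, 10, 1, 8, 7, 11, 3, 12, 0, 2, 4]
[i] adj suffixes → lcp
  [1] 5/9 → 3 ('aab')
  [2] 9/6 → 1 ('a')
  [3] 6/10 → 2 ('ab')
  [4] 10/1 → 1 ('a')
  [5] 1/8 → 0 ('')
  [6] 8/7 → 1 ('b')
  [7] 7/11 → 1 ('b')
  [8] 11/3 → 1 ('b')
  [9] 3/12 → 0 ('')
  [10] 12/0 → 1 ('c')
  [11] 0/2 → 1 ('c')
  [12] 2/4 → 0 ('')

n(n+1)/2 = 13·14/2 = 91
Σ LCP = 0 + 3 + 1 + 2 + 1 + 0 + 1 + 1 + 1 + 0 + 1 + 1 + 0 = 12
distinct = 91 − 12 = 79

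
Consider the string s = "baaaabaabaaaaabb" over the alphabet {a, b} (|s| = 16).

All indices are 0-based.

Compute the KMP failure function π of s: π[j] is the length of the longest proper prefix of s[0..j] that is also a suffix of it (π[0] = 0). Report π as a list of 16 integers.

[0, 0, 0, 0, 0, 1, 2, 3, 1, 2, 3, 4, 5, 0, 1, 1]

π[0] = 0
j=1 s[j]='a': π[1]=0 (border '')
j=2 s[j]='a': π[2]=0 (border '')
j=3 s[j]='a': π[3]=0 (border '')
j=4 s[j]='a': π[4]=0 (border '')
j=5 s[j]='b': π[5]=1 (border 'b')
j=6 s[j]='a': π[6]=2 (border 'ba')
j=7 s[j]='a': π[7]=3 (border 'baa')
j=8 s[j]='b': k: 3→0; π[8]=1 (border 'b')
j=9 s[j]='a': π[9]=2 (border 'ba')
j=10 s[j]='a': π[10]=3 (border 'baa')
j=11 s[j]='a': π[11]=4 (border 'baaa')
j=12 s[j]='a': π[12]=5 (border 'baaaa')
j=13 s[j]='a': k: 5→0; π[13]=0 (border '')
j=14 s[j]='b': π[14]=1 (border 'b')
j=15 s[j]='b': k: 1→0; π[15]=1 (border 'b')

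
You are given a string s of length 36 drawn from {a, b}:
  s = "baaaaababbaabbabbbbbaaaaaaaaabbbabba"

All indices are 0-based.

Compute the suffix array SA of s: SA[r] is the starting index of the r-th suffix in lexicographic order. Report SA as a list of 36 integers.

rank | idx | suffix
   0 |  35 | a
   1 |  20 | aaaaaaaaabbbabba
   2 |  21 | aaaaaaaabbbabba
   3 |  22 | aaaaaaabbbabba
   4 |  23 | aaaaaabbbabba
   5 |   1 | aaaaababbaabbabbbbbaaaaaaaaabbbabba
   6 |  24 | aaaaabbbabba
   7 |   2 | aaaababbaabbabbbbbaaaaaaaaabbbabba
   8 |  25 | aaaabbbabba
   9 |   3 | aaababbaabbabbbbbaaaaaaaaabbbabba
  10 |  26 | aaabbbabba
  11 |   4 | aababbaabbabbbbbaaaaaaaaabbbabba
  12 |  10 | aabbabbbbbaaaaaaaaabbbabba
  13 |  27 | aabbbabba
  14 |   5 | ababbaabbabbbbbaaaaaaaaabbbabba
  15 |  32 | abba
  16 |   7 | abbaabbabbbbbaaaaaaaaabbbabba
  17 |  11 | abbabbbbbaaaaaaaaabbbabba
  18 |  28 | abbbabba
  19 |  14 | abbbbbaaaaaaaaabbbabba
  20 |  34 | ba
  21 |  19 | baaaaaaaaabbbabba
  22 |   0 | baaaaababbaabbabbbbbaaaaaaaaabbbabba
  23 |   9 | baabbabbbbbaaaaaaaaabbbabba
  24 |  31 | babba
  25 |   6 | babbaabbabbbbbaaaaaaaaabbbabba
  26 |  13 | babbbbbaaaaaaaaabbbabba
  27 |  33 | bba
  28 |  18 | bbaaaaaaaaabbbabba
  29 |   8 | bbaabbabbbbbaaaaaaaaabbbabba
  30 |  30 | bbabba
  31 |  12 | bbabbbbbaaaaaaaaabbbabba
  32 |  17 | bbbaaaaaaaaabbbabba
  33 |  29 | bbbabba
  34 |  16 | bbbbaaaaaaaaabbbabba
  35 |  15 | bbbbbaaaaaaaaabbbabba

[35, 20, 21, 22, 23, 1, 24, 2, 25, 3, 26, 4, 10, 27, 5, 32, 7, 11, 28, 14, 34, 19, 0, 9, 31, 6, 13, 33, 18, 8, 30, 12, 17, 29, 16, 15]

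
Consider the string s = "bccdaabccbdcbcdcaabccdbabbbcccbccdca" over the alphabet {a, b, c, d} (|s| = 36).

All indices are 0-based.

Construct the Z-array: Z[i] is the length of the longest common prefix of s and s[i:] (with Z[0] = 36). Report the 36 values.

[36, 0, 0, 0, 0, 0, 3, 0, 0, 1, 0, 0, 2, 0, 0, 0, 0, 0, 4, 0, 0, 0, 1, 0, 1, 1, 3, 0, 0, 0, 4, 0, 0, 0, 0, 0]

Z[0]=36
i=1: fresh scan; Z[1]=0
i=2: fresh scan; Z[2]=0
i=3: fresh scan; Z[3]=0
i=4: fresh scan; Z[4]=0
i=5: fresh scan; Z[5]=0
i=6: fresh scan; Z[6]=3 scan→box=[6,9)
i=7: min(r-i=2, Z[1]=0)=0; Z[7]=0
i=8: min(r-i=1, Z[2]=0)=0; Z[8]=0
i=9: fresh scan; Z[9]=1 scan→box=[9,10)
i=10: fresh scan; Z[10]=0
i=11: fresh scan; Z[11]=0
i=12: fresh scan; Z[12]=2 scan→box=[12,14)
i=13: min(r-i=1, Z[1]=0)=0; Z[13]=0
i=14: fresh scan; Z[14]=0
i=15: fresh scan; Z[15]=0
i=16: fresh scan; Z[16]=0
i=17: fresh scan; Z[17]=0
i=18: fresh scan; Z[18]=4 scan→box=[18,22)
i=19: min(r-i=3, Z[1]=0)=0; Z[19]=0
i=20: min(r-i=2, Z[2]=0)=0; Z[20]=0
i=21: min(r-i=1, Z[3]=0)=0; Z[21]=0
i=22: fresh scan; Z[22]=1 scan→box=[22,23)
i=23: fresh scan; Z[23]=0
i=24: fresh scan; Z[24]=1 scan→box=[24,25)
i=25: fresh scan; Z[25]=1 scan→box=[25,26)
i=26: fresh scan; Z[26]=3 scan→box=[26,29)
i=27: min(r-i=2, Z[1]=0)=0; Z[27]=0
i=28: min(r-i=1, Z[2]=0)=0; Z[28]=0
i=29: fresh scan; Z[29]=0
i=30: fresh scan; Z[30]=4 scan→box=[30,34)
i=31: min(r-i=3, Z[1]=0)=0; Z[31]=0
i=32: min(r-i=2, Z[2]=0)=0; Z[32]=0
i=33: min(r-i=1, Z[3]=0)=0; Z[33]=0
i=34: fresh scan; Z[34]=0
i=35: fresh scan; Z[35]=0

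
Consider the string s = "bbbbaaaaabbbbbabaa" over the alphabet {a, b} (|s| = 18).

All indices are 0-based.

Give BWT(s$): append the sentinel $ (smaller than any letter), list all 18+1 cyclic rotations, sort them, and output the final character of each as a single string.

rank  rotation             last
    0  $bbbbaaaaabbbbbabaa  a
    1  a$bbbbaaaaabbbbbaba  a
    2  aa$bbbbaaaaabbbbbab  b
    3  aaaaabbbbbabaa$bbbb  b
    4  aaaabbbbbabaa$bbbba  a
    5  aaabbbbbabaa$bbbbaa  a
    6  aabbbbbabaa$bbbbaaa  a
    7  abaa$bbbbaaaaabbbbb  b
    8  abbbbbabaa$bbbbaaaa  a
    9  baa$bbbbaaaaabbbbba  a
   10  baaaaabbbbbabaa$bbb  b
   11  babaa$bbbbaaaaabbbb  b
   12  bbaaaaabbbbbabaa$bb  b
   13  bbabaa$bbbbaaaaabbb  b
   14  bbbaaaaabbbbbabaa$b  b
   15  bbbabaa$bbbbaaaaabb  b
   16  bbbbaaaaabbbbbabaa$  $
   17  bbbbabaa$bbbbaaaaab  b
   18  bbbbbabaa$bbbbaaaaa  a

aabbaaabaabbbbbb$ba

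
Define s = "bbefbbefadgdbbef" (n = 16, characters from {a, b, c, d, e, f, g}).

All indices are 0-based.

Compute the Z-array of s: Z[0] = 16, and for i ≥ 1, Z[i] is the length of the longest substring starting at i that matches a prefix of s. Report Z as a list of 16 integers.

Z[0]=16
i=1: fresh scan; Z[1]=1 scan→box=[1,2)
i=2: fresh scan; Z[2]=0
i=3: fresh scan; Z[3]=0
i=4: fresh scan; Z[4]=4 scan→box=[4,8)
i=5: min(r-i=3, Z[1]=1)=1; Z[5]=1
i=6: min(r-i=2, Z[2]=0)=0; Z[6]=0
i=7: min(r-i=1, Z[3]=0)=0; Z[7]=0
i=8: fresh scan; Z[8]=0
i=9: fresh scan; Z[9]=0
i=10: fresh scan; Z[10]=0
i=11: fresh scan; Z[11]=0
i=12: fresh scan; Z[12]=4 scan→box=[12,16)
i=13: min(r-i=3, Z[1]=1)=1; Z[13]=1
i=14: min(r-i=2, Z[2]=0)=0; Z[14]=0
i=15: min(r-i=1, Z[3]=0)=0; Z[15]=0

[16, 1, 0, 0, 4, 1, 0, 0, 0, 0, 0, 0, 4, 1, 0, 0]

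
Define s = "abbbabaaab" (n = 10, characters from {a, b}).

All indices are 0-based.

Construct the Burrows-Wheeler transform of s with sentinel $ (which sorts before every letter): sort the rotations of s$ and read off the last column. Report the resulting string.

bbaab$aabba

rank  rotation     last
    0  $abbbabaaab  b
    1  aaab$abbbab  b
    2  aab$abbbaba  a
    3  ab$abbbabaa  a
    4  abaaab$abbb  b
    5  abbbabaaab$  $
    6  b$abbbabaaa  a
    7  baaab$abbba  a
    8  babaaab$abb  b
    9  bbabaaab$ab  b
   10  bbbabaaab$a  a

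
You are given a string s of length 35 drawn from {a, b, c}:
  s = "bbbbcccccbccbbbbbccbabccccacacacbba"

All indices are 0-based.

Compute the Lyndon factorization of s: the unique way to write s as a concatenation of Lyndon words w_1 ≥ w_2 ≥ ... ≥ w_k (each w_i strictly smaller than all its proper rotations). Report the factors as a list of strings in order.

emit factor 1: 'bbbbcccccbcc' (i=0, period=12)
emit factor 2: 'bbbbbcc' (i=12, period=7)
emit factor 3: 'b' (i=19, period=1)
emit factor 4: 'abccccacacacbb' (i=20, period=14)
emit factor 5: 'a' (i=34, period=1)

["bbbbcccccbcc", "bbbbbcc", "b", "abccccacacacbb", "a"]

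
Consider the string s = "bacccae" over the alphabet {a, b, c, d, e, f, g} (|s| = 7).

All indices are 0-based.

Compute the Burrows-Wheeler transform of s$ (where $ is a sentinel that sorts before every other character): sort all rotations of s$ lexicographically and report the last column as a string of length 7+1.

rank  rotation  last
    0  $bacccae  e
    1  acccae$b  b
    2  ae$baccc  c
    3  bacccae$  $
    4  cae$bacc  c
    5  ccae$bac  c
    6  cccae$ba  a
    7  e$baccca  a

ebc$ccaa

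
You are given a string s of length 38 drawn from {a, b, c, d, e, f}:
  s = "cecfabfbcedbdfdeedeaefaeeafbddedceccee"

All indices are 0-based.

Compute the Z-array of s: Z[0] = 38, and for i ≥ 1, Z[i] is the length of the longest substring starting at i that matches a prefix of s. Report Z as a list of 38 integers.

[38, 0, 1, 0, 0, 0, 0, 0, 2, 0, 0, 0, 0, 0, 0, 0, 0, 0, 0, 0, 0, 0, 0, 0, 0, 0, 0, 0, 0, 0, 0, 0, 3, 0, 1, 2, 0, 0]

Z[0]=38
i=1: outside box; Z[1]=0
i=2: outside box; Z[2]=1 extend→box=[2,3)
i=3: outside box; Z[3]=0
i=4: outside box; Z[4]=0
i=5: outside box; Z[5]=0
i=6: outside box; Z[6]=0
i=7: outside box; Z[7]=0
i=8: outside box; Z[8]=2 extend→box=[8,10)
i=9: min(r-i=1, Z[1]=0)=0; Z[9]=0
i=10: outside box; Z[10]=0
i=11: outside box; Z[11]=0
i=12: outside box; Z[12]=0
i=13: outside box; Z[13]=0
i=14: outside box; Z[14]=0
i=15: outside box; Z[15]=0
i=16: outside box; Z[16]=0
i=17: outside box; Z[17]=0
i=18: outside box; Z[18]=0
i=19: outside box; Z[19]=0
i=20: outside box; Z[20]=0
i=21: outside box; Z[21]=0
i=22: outside box; Z[22]=0
i=23: outside box; Z[23]=0
i=24: outside box; Z[24]=0
i=25: outside box; Z[25]=0
i=26: outside box; Z[26]=0
i=27: outside box; Z[27]=0
i=28: outside box; Z[28]=0
i=29: outside box; Z[29]=0
i=30: outside box; Z[30]=0
i=31: outside box; Z[31]=0
i=32: outside box; Z[32]=3 extend→box=[32,35)
i=33: min(r-i=2, Z[1]=0)=0; Z[33]=0
i=34: min(r-i=1, Z[2]=1)=1; Z[34]=1
i=35: outside box; Z[35]=2 extend→box=[35,37)
i=36: min(r-i=1, Z[1]=0)=0; Z[36]=0
i=37: outside box; Z[37]=0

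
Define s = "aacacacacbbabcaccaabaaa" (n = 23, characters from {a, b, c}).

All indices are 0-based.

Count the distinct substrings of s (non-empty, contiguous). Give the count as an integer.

232

sorted suffixes:
  #0 SA[0]=22  'a'
  #1 SA[1]=21  'aa'
  #2 SA[2]=20  'aaa'
  #3 SA[3]=17  'aabaaa'
  #4 SA[4]=0  'aacacacacbbabcaccaabaaa'
  #5 SA[5]=18  'abaaa'
  #6 SA[6]=11  'abcaccaabaaa'
  #7 SA[7]=1  'acacacacbbabcaccaabaaa'
  #8 SA[8]=3  'acacacbbabcaccaabaaa'
  #9 SA[9]=5  'acacbbabcaccaabaaa'
  #10 SA[10]=7  'acbbabcaccaabaaa'
  #11 SA[11]=14  'accaabaaa'
  #12 SA[12]=19  'baaa'
  #13 SA[13]=10  'babcaccaabaaa'
  #14 SA[14]=9  'bbabcaccaabaaa'
  #15 SA[15]=12  'bcaccaabaaa'
  #16 SA[16]=16  'caabaaa'
  #17 SA[17]=2  'cacacacbbabcaccaabaaa'
  #18 SA[18]=4  'cacacbbabcaccaabaaa'
  #19 SA[19]=6  'cacbbabcaccaabaaa'
  #20 SA[20]=13  'caccaabaaa'
  #21 SA[21]=8  'cbbabcaccaabaaa'
  #22 SA[22]=15  'ccaabaaa'

SA = [22, 21, 20, 17, 0, 18, 11, 1, 3, 5, 7, 14, 19, 10, 9, 12, 16, 2, 4, 6, 13, 8, 15]
[i] adj suffixes → lcp
  [1] 22/21 → 1 ('a')
  [2] 21/20 → 2 ('aa')
  [3] 20/17 → 2 ('aa')
  [4] 17/0 → 2 ('aa')
  [5] 0/18 → 1 ('a')
  [6] 18/11 → 2 ('ab')
  [7] 11/1 → 1 ('a')
  [8] 1/3 → 6 ('acacac')
  [9] 3/5 → 4 ('acac')
  [10] 5/7 → 2 ('ac')
  [11] 7/14 → 2 ('ac')
  [12] 14/19 → 0 ('')
  [13] 19/10 → 2 ('ba')
  [14] 10/9 → 1 ('b')
  [15] 9/12 → 1 ('b')
  [16] 12/16 → 0 ('')
  [17] 16/2 → 2 ('ca')
  [18] 2/4 → 5 ('cacac')
  [19] 4/6 → 3 ('cac')
  [20] 6/13 → 3 ('cac')
  [21] 13/8 → 1 ('c')
  [22] 8/15 → 1 ('c')

n(n+1)/2 = 23·24/2 = 276
Σ LCP = 0 + 1 + 2 + 2 + 2 + 1 + 2 + 1 + 6 + 4 + 2 + 2 + 0 + 2 + 1 + 1 + 0 + 2 + 5 + 3 + 3 + 1 + 1 = 44
distinct = 276 − 44 = 232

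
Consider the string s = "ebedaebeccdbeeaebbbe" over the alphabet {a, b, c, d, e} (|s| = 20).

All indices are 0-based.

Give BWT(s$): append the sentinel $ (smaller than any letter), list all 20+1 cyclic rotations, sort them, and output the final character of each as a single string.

eedebbeedececbeaa$bbb

rank  rotation               last
    0  $ebedaebeccdbeeaebbbe  e
    1  aebbbe$ebedaebeccdbee  e
    2  aebeccdbeeaebbbe$ebed  d
    3  bbbe$ebedaebeccdbeeae  e
    4  bbe$ebedaebeccdbeeaeb  b
    5  be$ebedaebeccdbeeaebb  b
    6  beccdbeeaebbbe$ebedae  e
    7  bedaebeccdbeeaebbbe$e  e
    8  beeaebbbe$ebedaebeccd  d
    9  ccdbeeaebbbe$ebedaebe  e
   10  cdbeeaebbbe$ebedaebec  c
   11  daebeccdbeeaebbbe$ebe  e
   12  dbeeaebbbe$ebedaebecc  c
   13  e$ebedaebeccdbeeaebbb  b
   14  eaebbbe$ebedaebeccdbe  e
   15  ebbbe$ebedaebeccdbeea  a
   16  ebeccdbeeaebbbe$ebeda  a
   17  ebedaebeccdbeeaebbbe$  $
   18  eccdbeeaebbbe$ebedaeb  b
   19  edaebeccdbeeaebbbe$eb  b
   20  eeaebbbe$ebedaebeccdb  b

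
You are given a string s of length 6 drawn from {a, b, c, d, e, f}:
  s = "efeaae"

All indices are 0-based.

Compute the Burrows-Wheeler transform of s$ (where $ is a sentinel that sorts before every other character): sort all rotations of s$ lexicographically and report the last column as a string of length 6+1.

eeaaf$e

rank  rotation last
    0  $efeaae  e
    1  aae$efe  e
    2  ae$efea  a
    3  e$efeaa  a
    4  eaae$ef  f
    5  efeaae$  $
    6  feaae$e  e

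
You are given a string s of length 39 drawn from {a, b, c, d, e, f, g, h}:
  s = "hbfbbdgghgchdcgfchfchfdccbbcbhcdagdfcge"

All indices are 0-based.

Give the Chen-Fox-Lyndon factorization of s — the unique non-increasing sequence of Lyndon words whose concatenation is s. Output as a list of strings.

emit factor 1: 'h' (i=0, period=1)
emit factor 2: 'bf' (i=1, period=2)
emit factor 3: 'bbdgghgchdcgfchfchfdcc' (i=3, period=22)
emit factor 4: 'bbcbhcd' (i=25, period=7)
emit factor 5: 'agdfcge' (i=32, period=7)

["h", "bf", "bbdgghgchdcgfchfchfdcc", "bbcbhcd", "agdfcge"]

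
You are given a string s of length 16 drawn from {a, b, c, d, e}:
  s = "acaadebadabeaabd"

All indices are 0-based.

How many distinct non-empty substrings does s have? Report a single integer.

sorted suffixes:
  #0 SA[0]=12  'aabd'
  #1 SA[1]=2  'aadebadabeaabd'
  #2 SA[2]=13  'abd'
  #3 SA[3]=9  'abeaabd'
  #4 SA[4]=0  'acaadebadabeaabd'
  #5 SA[5]=7  'adabeaabd'
  #6 SA[6]=3  'adebadabeaabd'
  #7 SA[7]=6  'badabeaabd'
  #8 SA[8]=14  'bd'
  #9 SA[9]=10  'beaabd'
  #10 SA[10]=1  'caadebadabeaabd'
  #11 SA[11]=15  'd'
  #12 SA[12]=8  'dabeaabd'
  #13 SA[13]=4  'debadabeaabd'
  #14 SA[14]=11  'eaabd'
  #15 SA[15]=5  'ebadabeaabd'

SA = [12, 2, 13, 9, 0, 7, 3, 6, 14, 10, 1, 15, 8, 4, 11, 5]
rank  pair      lcp
   1  s[12:],s[2:]  2  'aa'
   2  s[2:],s[13:]  1  'a'
   3  s[13:],s[9:]  2  'ab'
   4  s[9:],s[0:]  1  'a'
   5  s[0:],s[7:]  1  'a'
   6  s[7:],s[3:]  2  'ad'
   7  s[3:],s[6:]  0  ''
   8  s[6:],s[14:]  1  'b'
   9  s[14:],s[10:]  1  'b'
  10  s[10:],s[1:]  0  ''
  11  s[1:],s[15:]  0  ''
  12  s[15:],s[8:]  1  'd'
  13  s[8:],s[4:]  1  'd'
  14  s[4:],s[11:]  0  ''
  15  s[11:],s[5:]  1  'e'

n(n+1)/2 = 16·17/2 = 136
Σ LCP = 0 + 2 + 1 + 2 + 1 + 1 + 2 + 0 + 1 + 1 + 0 + 0 + 1 + 1 + 0 + 1 = 14
distinct = 136 − 14 = 122

122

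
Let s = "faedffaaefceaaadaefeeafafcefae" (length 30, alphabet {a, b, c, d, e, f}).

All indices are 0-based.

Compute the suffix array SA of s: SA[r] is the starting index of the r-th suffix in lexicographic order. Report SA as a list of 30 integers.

[12, 13, 6, 14, 28, 1, 7, 16, 21, 23, 10, 25, 15, 3, 29, 11, 20, 2, 19, 26, 8, 17, 5, 27, 0, 22, 9, 24, 18, 4]

rank | idx | suffix
   0 |  12 | aaadaefeeafafcefae
   1 |  13 | aadaefeeafafcefae
   2 |   6 | aaefceaaadaefeeafafcefae
   3 |  14 | adaefeeafafcefae
   4 |  28 | ae
   5 |   1 | aedffaaefceaaadaefeeafafcefae
   6 |   7 | aefceaaadaefeeafafcefae
   7 |  16 | aefeeafafcefae
   8 |  21 | afafcefae
   9 |  23 | afcefae
  10 |  10 | ceaaadaefeeafafcefae
  11 |  25 | cefae
  12 |  15 | daefeeafafcefae
  13 |   3 | dffaaefceaaadaefeeafafcefae
  14 |  29 | e
  15 |  11 | eaaadaefeeafafcefae
  16 |  20 | eafafcefae
  17 |   2 | edffaaefceaaadaefeeafafcefae
  18 |  19 | eeafafcefae
  19 |  26 | efae
  20 |   8 | efceaaadaefeeafafcefae
  21 |  17 | efeeafafcefae
  22 |   5 | faaefceaaadaefeeafafcefae
  23 |  27 | fae
  24 |   0 | faedffaaefceaaadaefeeafafcefae
  25 |  22 | fafcefae
  26 |   9 | fceaaadaefeeafafcefae
  27 |  24 | fcefae
  28 |  18 | feeafafcefae
  29 |   4 | ffaaefceaaadaefeeafafcefae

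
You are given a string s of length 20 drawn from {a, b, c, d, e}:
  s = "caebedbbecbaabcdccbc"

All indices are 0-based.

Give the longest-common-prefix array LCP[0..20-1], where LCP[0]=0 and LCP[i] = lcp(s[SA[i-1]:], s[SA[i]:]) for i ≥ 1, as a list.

sorted suffixes:
  #0 SA[0]=11  'aabcdccbc'
  #1 SA[1]=12  'abcdccbc'
  #2 SA[2]=1  'aebedbbecbaabcdccbc'
  #3 SA[3]=10  'baabcdccbc'
  #4 SA[4]=6  'bbecbaabcdccbc'
  #5 SA[5]=18  'bc'
  #6 SA[6]=13  'bcdccbc'
  #7 SA[7]=7  'becbaabcdccbc'
  #8 SA[8]=3  'bedbbecbaabcdccbc'
  #9 SA[9]=19  'c'
  #10 SA[10]=0  'caebedbbecbaabcdccbc'
  #11 SA[11]=9  'cbaabcdccbc'
  #12 SA[12]=17  'cbc'
  #13 SA[13]=16  'ccbc'
  #14 SA[14]=14  'cdccbc'
  #15 SA[15]=5  'dbbecbaabcdccbc'
  #16 SA[16]=15  'dccbc'
  #17 SA[17]=2  'ebedbbecbaabcdccbc'
  #18 SA[18]=8  'ecbaabcdccbc'
  #19 SA[19]=4  'edbbecbaabcdccbc'

SA = [11, 12, 1, 10, 6, 18, 13, 7, 3, 19, 0, 9, 17, 16, 14, 5, 15, 2, 8, 4]
rank  pair      lcp
   1  s[11:],s[12:]  1  'a'
   2  s[12:],s[1:]  1  'a'
   3  s[1:],s[10:]  0  ''
   4  s[10:],s[6:]  1  'b'
   5  s[6:],s[18:]  1  'b'
   6  s[18:],s[13:]  2  'bc'
   7  s[13:],s[7:]  1  'b'
   8  s[7:],s[3:]  2  'be'
   9  s[3:],s[19:]  0  ''
  10  s[19:],s[0:]  1  'c'
  11  s[0:],s[9:]  1  'c'
  12  s[9:],s[17:]  2  'cb'
  13  s[17:],s[16:]  1  'c'
  14  s[16:],s[14:]  1  'c'
  15  s[14:],s[5:]  0  ''
  16  s[5:],s[15:]  1  'd'
  17  s[15:],s[2:]  0  ''
  18  s[2:],s[8:]  1  'e'
  19  s[8:],s[4:]  1  'e'

[0, 1, 1, 0, 1, 1, 2, 1, 2, 0, 1, 1, 2, 1, 1, 0, 1, 0, 1, 1]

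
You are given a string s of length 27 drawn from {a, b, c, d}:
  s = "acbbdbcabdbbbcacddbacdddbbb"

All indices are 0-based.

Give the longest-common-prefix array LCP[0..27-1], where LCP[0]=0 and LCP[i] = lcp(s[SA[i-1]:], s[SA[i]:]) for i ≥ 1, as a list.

rank→(start, suffix):
  0 → (7, 'abdbbbcacddbacdddbbb')
  1 → (0, 'acbbdbcabdbbbcacddbacdddbbb')
  2 → (14, 'acddbacdddbbb')
  3 → (19, 'acdddbbb')
  4 → (26, 'b')
  5 → (18, 'bacdddbbb')
  6 → (25, 'bb')
  7 → (24, 'bbb')
  8 → (10, 'bbbcacddbacdddbbb')
  9 → (11, 'bbcacddbacdddbbb')
  10 → (2, 'bbdbcabdbbbcacddbacdddbbb')
  11 → (5, 'bcabdbbbcacddbacdddbbb')
  12 → (12, 'bcacddbacdddbbb')
  13 → (8, 'bdbbbcacddbacdddbbb')
  14 → (3, 'bdbcabdbbbcacddbacdddbbb')
  15 → (6, 'cabdbbbcacddbacdddbbb')
  16 → (13, 'cacddbacdddbbb')
  17 → (1, 'cbbdbcabdbbbcacddbacdddbbb')
  18 → (15, 'cddbacdddbbb')
  19 → (20, 'cdddbbb')
  20 → (17, 'dbacdddbbb')
  21 → (23, 'dbbb')
  22 → (9, 'dbbbcacddbacdddbbb')
  23 → (4, 'dbcabdbbbcacddbacdddbbb')
  24 → (16, 'ddbacdddbbb')
  25 → (22, 'ddbbb')
  26 → (21, 'dddbbb')

SA = [7, 0, 14, 19, 26, 18, 25, 24, 10, 11, 2, 5, 12, 8, 3, 6, 13, 1, 15, 20, 17, 23, 9, 4, 16, 22, 21]
i: (SA[i-1],SA[i]) lcp shared
  1: (7,0) 1 'a'
  2: (0,14) 2 'ac'
  3: (14,19) 4 'acdd'
  4: (19,26) 0 ''
  5: (26,18) 1 'b'
  6: (18,25) 1 'b'
  7: (25,24) 2 'bb'
  8: (24,10) 3 'bbb'
  9: (10,11) 2 'bb'
  10: (11,2) 2 'bb'
  11: (2,5) 1 'b'
  12: (5,12) 3 'bca'
  13: (12,8) 1 'b'
  14: (8,3) 3 'bdb'
  15: (3,6) 0 ''
  16: (6,13) 2 'ca'
  17: (13,1) 1 'c'
  18: (1,15) 1 'c'
  19: (15,20) 3 'cdd'
  20: (20,17) 0 ''
  21: (17,23) 2 'db'
  22: (23,9) 4 'dbbb'
  23: (9,4) 2 'db'
  24: (4,16) 1 'd'
  25: (16,22) 3 'ddb'
  26: (22,21) 2 'dd'

[0, 1, 2, 4, 0, 1, 1, 2, 3, 2, 2, 1, 3, 1, 3, 0, 2, 1, 1, 3, 0, 2, 4, 2, 1, 3, 2]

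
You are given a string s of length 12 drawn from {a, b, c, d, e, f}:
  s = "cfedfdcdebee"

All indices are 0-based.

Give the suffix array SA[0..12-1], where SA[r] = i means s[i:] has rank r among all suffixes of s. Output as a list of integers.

sorted suffixes:
  #0 SA[0]=9  'bee'
  #1 SA[1]=6  'cdebee'
  #2 SA[2]=0  'cfedfdcdebee'
  #3 SA[3]=5  'dcdebee'
  #4 SA[4]=7  'debee'
  #5 SA[5]=3  'dfdcdebee'
  #6 SA[6]=11  'e'
  #7 SA[7]=8  'ebee'
  #8 SA[8]=2  'edfdcdebee'
  #9 SA[9]=10  'ee'
  #10 SA[10]=4  'fdcdebee'
  #11 SA[11]=1  'fedfdcdebee'

[9, 6, 0, 5, 7, 3, 11, 8, 2, 10, 4, 1]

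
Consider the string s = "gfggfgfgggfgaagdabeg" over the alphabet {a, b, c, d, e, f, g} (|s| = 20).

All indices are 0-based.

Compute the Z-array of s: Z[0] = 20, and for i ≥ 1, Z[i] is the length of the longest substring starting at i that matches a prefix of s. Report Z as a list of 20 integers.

Z[0]=20
i=1: i≥r, start 0; Z[1]=0
i=2: i≥r, start 0; Z[2]=1 grow→box=[2,3)
i=3: i≥r, start 0; Z[3]=3 grow→box=[3,6)
i=4: min(r-i=2, Z[1]=0)=0; Z[4]=0
i=5: min(r-i=1, Z[2]=1)=1; Z[5]=4 grow→box=[5,9)
i=6: min(r-i=3, Z[1]=0)=0; Z[6]=0
i=7: min(r-i=2, Z[2]=1)=1; Z[7]=1
i=8: min(r-i=1, Z[3]=3)=1; Z[8]=1
i=9: i≥r, start 0; Z[9]=3 grow→box=[9,12)
i=10: min(r-i=2, Z[1]=0)=0; Z[10]=0
i=11: min(r-i=1, Z[2]=1)=1; Z[11]=1
i=12: i≥r, start 0; Z[12]=0
i=13: i≥r, start 0; Z[13]=0
i=14: i≥r, start 0; Z[14]=1 grow→box=[14,15)
i=15: i≥r, start 0; Z[15]=0
i=16: i≥r, start 0; Z[16]=0
i=17: i≥r, start 0; Z[17]=0
i=18: i≥r, start 0; Z[18]=0
i=19: i≥r, start 0; Z[19]=1 grow→box=[19,20)

[20, 0, 1, 3, 0, 4, 0, 1, 1, 3, 0, 1, 0, 0, 1, 0, 0, 0, 0, 1]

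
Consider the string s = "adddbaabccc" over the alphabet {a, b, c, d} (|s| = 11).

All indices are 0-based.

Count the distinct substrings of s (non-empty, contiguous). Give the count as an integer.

rank→(start, suffix):
  0 → (5, 'aabccc')
  1 → (6, 'abccc')
  2 → (0, 'adddbaabccc')
  3 → (4, 'baabccc')
  4 → (7, 'bccc')
  5 → (10, 'c')
  6 → (9, 'cc')
  7 → (8, 'ccc')
  8 → (3, 'dbaabccc')
  9 → (2, 'ddbaabccc')
  10 → (1, 'dddbaabccc')

SA = [5, 6, 0, 4, 7, 10, 9, 8, 3, 2, 1]
[i] adj suffixes → lcp
  [1] 5/6 → 1 ('a')
  [2] 6/0 → 1 ('a')
  [3] 0/4 → 0 ('')
  [4] 4/7 → 1 ('b')
  [5] 7/10 → 0 ('')
  [6] 10/9 → 1 ('c')
  [7] 9/8 → 2 ('cc')
  [8] 8/3 → 0 ('')
  [9] 3/2 → 1 ('d')
  [10] 2/1 → 2 ('dd')

n(n+1)/2 = 11·12/2 = 66
Σ LCP = 0 + 1 + 1 + 0 + 1 + 0 + 1 + 2 + 0 + 1 + 2 = 9
distinct = 66 − 9 = 57

57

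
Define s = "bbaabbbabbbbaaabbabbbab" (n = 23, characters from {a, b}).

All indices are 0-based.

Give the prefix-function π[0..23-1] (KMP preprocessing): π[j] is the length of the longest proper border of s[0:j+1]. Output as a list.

[0, 1, 0, 0, 1, 2, 2, 3, 1, 2, 2, 2, 3, 4, 0, 1, 2, 3, 1, 2, 2, 3, 1]

π[0] = 0
j=1 s[j]='b': π[1]=1 (border 'b')
j=2 s[j]='a': k: 1→0; π[2]=0 (border '')
j=3 s[j]='a': π[3]=0 (border '')
j=4 s[j]='b': π[4]=1 (border 'b')
j=5 s[j]='b': π[5]=2 (border 'bb')
j=6 s[j]='b': k: 2→1; π[6]=2 (border 'bb')
j=7 s[j]='a': π[7]=3 (border 'bba')
j=8 s[j]='b': k: 3→0; π[8]=1 (border 'b')
j=9 s[j]='b': π[9]=2 (border 'bb')
j=10 s[j]='b': k: 2→1; π[10]=2 (border 'bb')
j=11 s[j]='b': k: 2→1; π[11]=2 (border 'bb')
j=12 s[j]='a': π[12]=3 (border 'bba')
j=13 s[j]='a': π[13]=4 (border 'bbaa')
j=14 s[j]='a': k: 4→0; π[14]=0 (border '')
j=15 s[j]='b': π[15]=1 (border 'b')
j=16 s[j]='b': π[16]=2 (border 'bb')
j=17 s[j]='a': π[17]=3 (border 'bba')
j=18 s[j]='b': k: 3→0; π[18]=1 (border 'b')
j=19 s[j]='b': π[19]=2 (border 'bb')
j=20 s[j]='b': k: 2→1; π[20]=2 (border 'bb')
j=21 s[j]='a': π[21]=3 (border 'bba')
j=22 s[j]='b': k: 3→0; π[22]=1 (border 'b')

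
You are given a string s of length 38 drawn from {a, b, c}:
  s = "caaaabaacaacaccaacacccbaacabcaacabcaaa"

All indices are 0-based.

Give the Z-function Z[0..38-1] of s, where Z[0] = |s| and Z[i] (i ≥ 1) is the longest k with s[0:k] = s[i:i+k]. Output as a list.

Z[0]=38
i=1: fresh scan; Z[1]=0
i=2: fresh scan; Z[2]=0
i=3: fresh scan; Z[3]=0
i=4: fresh scan; Z[4]=0
i=5: fresh scan; Z[5]=0
i=6: fresh scan; Z[6]=0
i=7: fresh scan; Z[7]=0
i=8: fresh scan; Z[8]=3 extend→box=[8,11)
i=9: min(r-i=2, Z[1]=0)=0; Z[9]=0
i=10: min(r-i=1, Z[2]=0)=0; Z[10]=0
i=11: fresh scan; Z[11]=2 extend→box=[11,13)
i=12: min(r-i=1, Z[1]=0)=0; Z[12]=0
i=13: fresh scan; Z[13]=1 extend→box=[13,14)
i=14: fresh scan; Z[14]=3 extend→box=[14,17)
i=15: min(r-i=2, Z[1]=0)=0; Z[15]=0
i=16: min(r-i=1, Z[2]=0)=0; Z[16]=0
i=17: fresh scan; Z[17]=2 extend→box=[17,19)
i=18: min(r-i=1, Z[1]=0)=0; Z[18]=0
i=19: fresh scan; Z[19]=1 extend→box=[19,20)
i=20: fresh scan; Z[20]=1 extend→box=[20,21)
i=21: fresh scan; Z[21]=1 extend→box=[21,22)
i=22: fresh scan; Z[22]=0
i=23: fresh scan; Z[23]=0
i=24: fresh scan; Z[24]=0
i=25: fresh scan; Z[25]=2 extend→box=[25,27)
i=26: min(r-i=1, Z[1]=0)=0; Z[26]=0
i=27: fresh scan; Z[27]=0
i=28: fresh scan; Z[28]=3 extend→box=[28,31)
i=29: min(r-i=2, Z[1]=0)=0; Z[29]=0
i=30: min(r-i=1, Z[2]=0)=0; Z[30]=0
i=31: fresh scan; Z[31]=2 extend→box=[31,33)
i=32: min(r-i=1, Z[1]=0)=0; Z[32]=0
i=33: fresh scan; Z[33]=0
i=34: fresh scan; Z[34]=4 extend→box=[34,38)
i=35: min(r-i=3, Z[1]=0)=0; Z[35]=0
i=36: min(r-i=2, Z[2]=0)=0; Z[36]=0
i=37: min(r-i=1, Z[3]=0)=0; Z[37]=0

[38, 0, 0, 0, 0, 0, 0, 0, 3, 0, 0, 2, 0, 1, 3, 0, 0, 2, 0, 1, 1, 1, 0, 0, 0, 2, 0, 0, 3, 0, 0, 2, 0, 0, 4, 0, 0, 0]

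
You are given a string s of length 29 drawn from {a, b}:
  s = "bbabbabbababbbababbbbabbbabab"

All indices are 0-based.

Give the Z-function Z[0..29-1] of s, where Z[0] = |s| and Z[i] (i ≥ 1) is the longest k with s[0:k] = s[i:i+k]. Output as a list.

Z[0]=29
i=1: outside box; Z[1]=1 grow→box=[1,2)
i=2: outside box; Z[2]=0
i=3: outside box; Z[3]=7 grow→box=[3,10)
i=4: min(r-i=6, Z[1]=1)=1; Z[4]=1
i=5: min(r-i=5, Z[2]=0)=0; Z[5]=0
i=6: min(r-i=4, Z[3]=7)=4; Z[6]=4
i=7: min(r-i=3, Z[4]=1)=1; Z[7]=1
i=8: min(r-i=2, Z[5]=0)=0; Z[8]=0
i=9: min(r-i=1, Z[6]=4)=1; Z[9]=1
i=10: outside box; Z[10]=0
i=11: outside box; Z[11]=2 grow→box=[11,13)
i=12: min(r-i=1, Z[1]=1)=1; Z[12]=4 grow→box=[12,16)
i=13: min(r-i=3, Z[1]=1)=1; Z[13]=1
i=14: min(r-i=2, Z[2]=0)=0; Z[14]=0
i=15: min(r-i=1, Z[3]=7)=1; Z[15]=1
i=16: outside box; Z[16]=0
i=17: outside box; Z[17]=2 grow→box=[17,19)
i=18: min(r-i=1, Z[1]=1)=1; Z[18]=2 grow→box=[18,20)
i=19: min(r-i=1, Z[1]=1)=1; Z[19]=5 grow→box=[19,24)
i=20: min(r-i=4, Z[1]=1)=1; Z[20]=1
i=21: min(r-i=3, Z[2]=0)=0; Z[21]=0
i=22: min(r-i=2, Z[3]=7)=2; Z[22]=2
i=23: min(r-i=1, Z[4]=1)=1; Z[23]=4 grow→box=[23,27)
i=24: min(r-i=3, Z[1]=1)=1; Z[24]=1
i=25: min(r-i=2, Z[2]=0)=0; Z[25]=0
i=26: min(r-i=1, Z[3]=7)=1; Z[26]=1
i=27: outside box; Z[27]=0
i=28: outside box; Z[28]=1 grow→box=[28,29)

[29, 1, 0, 7, 1, 0, 4, 1, 0, 1, 0, 2, 4, 1, 0, 1, 0, 2, 2, 5, 1, 0, 2, 4, 1, 0, 1, 0, 1]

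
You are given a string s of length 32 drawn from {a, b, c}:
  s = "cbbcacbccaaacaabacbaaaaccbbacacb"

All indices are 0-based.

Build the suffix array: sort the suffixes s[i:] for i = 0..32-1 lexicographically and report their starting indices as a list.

[19, 9, 20, 13, 10, 21, 14, 11, 27, 29, 16, 4, 22, 31, 18, 26, 15, 25, 1, 2, 6, 8, 12, 28, 3, 30, 17, 24, 0, 5, 7, 23]

rank→(start, suffix):
  0 → (19, 'aaaaccbbacacb')
  1 → (9, 'aaacaabacbaaaaccbbacacb')
  2 → (20, 'aaaccbbacacb')
  3 → (13, 'aabacbaaaaccbbacacb')
  4 → (10, 'aacaabacbaaaaccbbacacb')
  5 → (21, 'aaccbbacacb')
  6 → (14, 'abacbaaaaccbbacacb')
  7 → (11, 'acaabacbaaaaccbbacacb')
  8 → (27, 'acacb')
  9 → (29, 'acb')
  10 → (16, 'acbaaaaccbbacacb')
  11 → (4, 'acbccaaacaabacbaaaaccbbacacb')
  12 → (22, 'accbbacacb')
  13 → (31, 'b')
  14 → (18, 'baaaaccbbacacb')
  15 → (26, 'bacacb')
  16 → (15, 'bacbaaaaccbbacacb')
  17 → (25, 'bbacacb')
  18 → (1, 'bbcacbccaaacaabacbaaaaccbbacacb')
  19 → (2, 'bcacbccaaacaabacbaaaaccbbacacb')
  20 → (6, 'bccaaacaabacbaaaaccbbacacb')
  21 → (8, 'caaacaabacbaaaaccbbacacb')
  22 → (12, 'caabacbaaaaccbbacacb')
  23 → (28, 'cacb')
  24 → (3, 'cacbccaaacaabacbaaaaccbbacacb')
  25 → (30, 'cb')
  26 → (17, 'cbaaaaccbbacacb')
  27 → (24, 'cbbacacb')
  28 → (0, 'cbbcacbccaaacaabacbaaaaccbbacacb')
  29 → (5, 'cbccaaacaabacbaaaaccbbacacb')
  30 → (7, 'ccaaacaabacbaaaaccbbacacb')
  31 → (23, 'ccbbacacb')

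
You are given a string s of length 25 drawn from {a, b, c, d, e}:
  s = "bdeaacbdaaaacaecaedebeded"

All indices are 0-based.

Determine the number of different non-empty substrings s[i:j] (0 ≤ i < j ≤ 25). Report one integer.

rank | idx | suffix
   0 |   8 | aaaacaecaedebeded
   1 |   9 | aaacaecaedebeded
   2 |  10 | aacaecaedebeded
   3 |   3 | aacbdaaaacaecaedebeded
   4 |  11 | acaecaedebeded
   5 |   4 | acbdaaaacaecaedebeded
   6 |  13 | aecaedebeded
   7 |  16 | aedebeded
   8 |   6 | bdaaaacaecaedebeded
   9 |   0 | bdeaacbdaaaacaecaedebeded
  10 |  20 | beded
  11 |  12 | caecaedebeded
  12 |  15 | caedebeded
  13 |   5 | cbdaaaacaecaedebeded
  14 |  24 | d
  15 |   7 | daaaacaecaedebeded
  16 |   1 | deaacbdaaaacaecaedebeded
  17 |  18 | debeded
  18 |  22 | ded
  19 |   2 | eaacbdaaaacaecaedebeded
  20 |  19 | ebeded
  21 |  14 | ecaedebeded
  22 |  23 | ed
  23 |  17 | edebeded
  24 |  21 | eded

SA = [8, 9, 10, 3, 11, 4, 13, 16, 6, 0, 20, 12, 15, 5, 24, 7, 1, 18, 22, 2, 19, 14, 23, 17, 21]
rank  pair      lcp
   1  s[8:],s[9:]  3  'aaa'
   2  s[9:],s[10:]  2  'aa'
   3  s[10:],s[3:]  3  'aac'
   4  s[3:],s[11:]  1  'a'
   5  s[11:],s[4:]  2  'ac'
   6  s[4:],s[13:]  1  'a'
   7  s[13:],s[16:]  2  'ae'
   8  s[16:],s[6:]  0  ''
   9  s[6:],s[0:]  2  'bd'
  10  s[0:],s[20:]  1  'b'
  11  s[20:],s[12:]  0  ''
  12  s[12:],s[15:]  3  'cae'
  13  s[15:],s[5:]  1  'c'
  14  s[5:],s[24:]  0  ''
  15  s[24:],s[7:]  1  'd'
  16  s[7:],s[1:]  1  'd'
  17  s[1:],s[18:]  2  'de'
  18  s[18:],s[22:]  2  'de'
  19  s[22:],s[2:]  0  ''
  20  s[2:],s[19:]  1  'e'
  21  s[19:],s[14:]  1  'e'
  22  s[14:],s[23:]  1  'e'
  23  s[23:],s[17:]  2  'ed'
  24  s[17:],s[21:]  3  'ede'

n(n+1)/2 = 25·26/2 = 325
Σ LCP = 0 + 3 + 2 + 3 + 1 + 2 + 1 + 2 + 0 + 2 + 1 + 0 + 3 + 1 + 0 + 1 + 1 + 2 + 2 + 0 + 1 + 1 + 1 + 2 + 3 = 35
distinct = 325 − 35 = 290

290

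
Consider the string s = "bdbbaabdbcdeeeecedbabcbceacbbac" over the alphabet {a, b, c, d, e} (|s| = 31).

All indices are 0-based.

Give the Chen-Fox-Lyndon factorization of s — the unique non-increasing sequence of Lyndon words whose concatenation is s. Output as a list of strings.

["bd", "b", "b", "aabdbcdeeeecedbabcbceacbbac"]

emit factor 1: 'bd' (i=0, period=2)
emit factor 2: 'b' (i=2, period=1)
emit factor 3: 'b' (i=3, period=1)
emit factor 4: 'aabdbcdeeeecedbabcbceacbbac' (i=4, period=27)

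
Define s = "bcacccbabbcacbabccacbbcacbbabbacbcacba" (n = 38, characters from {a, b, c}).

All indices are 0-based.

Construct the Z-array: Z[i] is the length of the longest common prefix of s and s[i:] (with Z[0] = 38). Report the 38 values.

[38, 0, 0, 0, 0, 0, 1, 0, 1, 4, 0, 0, 0, 1, 0, 2, 0, 0, 0, 0, 1, 4, 0, 0, 0, 1, 1, 0, 1, 1, 0, 0, 4, 0, 0, 0, 1, 0]

Z[0]=38
i=1: fresh scan; Z[1]=0
i=2: fresh scan; Z[2]=0
i=3: fresh scan; Z[3]=0
i=4: fresh scan; Z[4]=0
i=5: fresh scan; Z[5]=0
i=6: fresh scan; Z[6]=1 scan→box=[6,7)
i=7: fresh scan; Z[7]=0
i=8: fresh scan; Z[8]=1 scan→box=[8,9)
i=9: fresh scan; Z[9]=4 scan→box=[9,13)
i=10: min(r-i=3, Z[1]=0)=0; Z[10]=0
i=11: min(r-i=2, Z[2]=0)=0; Z[11]=0
i=12: min(r-i=1, Z[3]=0)=0; Z[12]=0
i=13: fresh scan; Z[13]=1 scan→box=[13,14)
i=14: fresh scan; Z[14]=0
i=15: fresh scan; Z[15]=2 scan→box=[15,17)
i=16: min(r-i=1, Z[1]=0)=0; Z[16]=0
i=17: fresh scan; Z[17]=0
i=18: fresh scan; Z[18]=0
i=19: fresh scan; Z[19]=0
i=20: fresh scan; Z[20]=1 scan→box=[20,21)
i=21: fresh scan; Z[21]=4 scan→box=[21,25)
i=22: min(r-i=3, Z[1]=0)=0; Z[22]=0
i=23: min(r-i=2, Z[2]=0)=0; Z[23]=0
i=24: min(r-i=1, Z[3]=0)=0; Z[24]=0
i=25: fresh scan; Z[25]=1 scan→box=[25,26)
i=26: fresh scan; Z[26]=1 scan→box=[26,27)
i=27: fresh scan; Z[27]=0
i=28: fresh scan; Z[28]=1 scan→box=[28,29)
i=29: fresh scan; Z[29]=1 scan→box=[29,30)
i=30: fresh scan; Z[30]=0
i=31: fresh scan; Z[31]=0
i=32: fresh scan; Z[32]=4 scan→box=[32,36)
i=33: min(r-i=3, Z[1]=0)=0; Z[33]=0
i=34: min(r-i=2, Z[2]=0)=0; Z[34]=0
i=35: min(r-i=1, Z[3]=0)=0; Z[35]=0
i=36: fresh scan; Z[36]=1 scan→box=[36,37)
i=37: fresh scan; Z[37]=0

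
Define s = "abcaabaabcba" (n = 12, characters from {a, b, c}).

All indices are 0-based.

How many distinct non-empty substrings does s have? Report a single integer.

rank | idx | suffix
   0 |  11 | a
   1 |   3 | aabaabcba
   2 |   6 | aabcba
   3 |   4 | abaabcba
   4 |   0 | abcaabaabcba
   5 |   7 | abcba
   6 |  10 | ba
   7 |   5 | baabcba
   8 |   1 | bcaabaabcba
   9 |   8 | bcba
  10 |   2 | caabaabcba
  11 |   9 | cba

SA = [11, 3, 6, 4, 0, 7, 10, 5, 1, 8, 2, 9]
i: (SA[i-1],SA[i]) lcp shared
  1: (11,3) 1 'a'
  2: (3,6) 3 'aab'
  3: (6,4) 1 'a'
  4: (4,0) 2 'ab'
  5: (0,7) 3 'abc'
  6: (7,10) 0 ''
  7: (10,5) 2 'ba'
  8: (5,1) 1 'b'
  9: (1,8) 2 'bc'
  10: (8,2) 0 ''
  11: (2,9) 1 'c'

n(n+1)/2 = 12·13/2 = 78
Σ LCP = 0 + 1 + 3 + 1 + 2 + 3 + 0 + 2 + 1 + 2 + 0 + 1 = 16
distinct = 78 − 16 = 62

62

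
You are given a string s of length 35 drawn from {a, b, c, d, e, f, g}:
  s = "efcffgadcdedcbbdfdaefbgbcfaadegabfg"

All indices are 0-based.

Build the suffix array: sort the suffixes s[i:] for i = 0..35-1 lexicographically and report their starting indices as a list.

rank | idx | suffix
   0 |  26 | aadegabfg
   1 |  31 | abfg
   2 |   6 | adcdedcbbdfdaefbgbcfaadegabfg
   3 |  27 | adegabfg
   4 |  18 | aefbgbcfaadegabfg
   5 |  13 | bbdfdaefbgbcfaadegabfg
   6 |  23 | bcfaadegabfg
   7 |  14 | bdfdaefbgbcfaadegabfg
   8 |  32 | bfg
   9 |  21 | bgbcfaadegabfg
  10 |  12 | cbbdfdaefbgbcfaadegabfg
  11 |   8 | cdedcbbdfdaefbgbcfaadegabfg
  12 |  24 | cfaadegabfg
  13 |   2 | cffgadcdedcbbdfdaefbgbcfaadegabfg
  14 |  17 | daefbgbcfaadegabfg
  15 |  11 | dcbbdfdaefbgbcfaadegabfg
  16 |   7 | dcdedcbbdfdaefbgbcfaadegabfg
  17 |   9 | dedcbbdfdaefbgbcfaadegabfg
  18 |  28 | degabfg
  19 |  15 | dfdaefbgbcfaadegabfg
  20 |  10 | edcbbdfdaefbgbcfaadegabfg
  21 |  19 | efbgbcfaadegabfg
  22 |   0 | efcffgadcdedcbbdfdaefbgbcfaadegabfg
  23 |  29 | egabfg
  24 |  25 | faadegabfg
  25 |  20 | fbgbcfaadegabfg
  26 |   1 | fcffgadcdedcbbdfdaefbgbcfaadegabfg
  27 |  16 | fdaefbgbcfaadegabfg
  28 |   3 | ffgadcdedcbbdfdaefbgbcfaadegabfg
  29 |  33 | fg
  30 |   4 | fgadcdedcbbdfdaefbgbcfaadegabfg
  31 |  34 | g
  32 |  30 | gabfg
  33 |   5 | gadcdedcbbdfdaefbgbcfaadegabfg
  34 |  22 | gbcfaadegabfg

[26, 31, 6, 27, 18, 13, 23, 14, 32, 21, 12, 8, 24, 2, 17, 11, 7, 9, 28, 15, 10, 19, 0, 29, 25, 20, 1, 16, 3, 33, 4, 34, 30, 5, 22]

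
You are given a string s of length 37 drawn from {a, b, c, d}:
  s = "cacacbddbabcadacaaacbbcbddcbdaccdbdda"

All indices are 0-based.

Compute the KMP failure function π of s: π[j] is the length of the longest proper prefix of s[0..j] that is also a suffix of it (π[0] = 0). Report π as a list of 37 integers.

[0, 0, 1, 2, 3, 0, 0, 0, 0, 0, 0, 1, 2, 0, 0, 1, 2, 0, 0, 1, 0, 0, 1, 0, 0, 0, 1, 0, 0, 0, 1, 1, 0, 0, 0, 0, 0]

π[0] = 0
j=1 s[j]='a': π[1]=0 (border '')
j=2 s[j]='c': π[2]=1 (border 'c')
j=3 s[j]='a': π[3]=2 (border 'ca')
j=4 s[j]='c': π[4]=3 (border 'cac')
j=5 s[j]='b': k: 3→1→0; π[5]=0 (border '')
j=6 s[j]='d': π[6]=0 (border '')
j=7 s[j]='d': π[7]=0 (border '')
j=8 s[j]='b': π[8]=0 (border '')
j=9 s[j]='a': π[9]=0 (border '')
j=10 s[j]='b': π[10]=0 (border '')
j=11 s[j]='c': π[11]=1 (border 'c')
j=12 s[j]='a': π[12]=2 (border 'ca')
j=13 s[j]='d': k: 2→0; π[13]=0 (border '')
j=14 s[j]='a': π[14]=0 (border '')
j=15 s[j]='c': π[15]=1 (border 'c')
j=16 s[j]='a': π[16]=2 (border 'ca')
j=17 s[j]='a': k: 2→0; π[17]=0 (border '')
j=18 s[j]='a': π[18]=0 (border '')
j=19 s[j]='c': π[19]=1 (border 'c')
j=20 s[j]='b': k: 1→0; π[20]=0 (border '')
j=21 s[j]='b': π[21]=0 (border '')
j=22 s[j]='c': π[22]=1 (border 'c')
j=23 s[j]='b': k: 1→0; π[23]=0 (border '')
j=24 s[j]='d': π[24]=0 (border '')
j=25 s[j]='d': π[25]=0 (border '')
j=26 s[j]='c': π[26]=1 (border 'c')
j=27 s[j]='b': k: 1→0; π[27]=0 (border '')
j=28 s[j]='d': π[28]=0 (border '')
j=29 s[j]='a': π[29]=0 (border '')
j=30 s[j]='c': π[30]=1 (border 'c')
j=31 s[j]='c': k: 1→0; π[31]=1 (border 'c')
j=32 s[j]='d': k: 1→0; π[32]=0 (border '')
j=33 s[j]='b': π[33]=0 (border '')
j=34 s[j]='d': π[34]=0 (border '')
j=35 s[j]='d': π[35]=0 (border '')
j=36 s[j]='a': π[36]=0 (border '')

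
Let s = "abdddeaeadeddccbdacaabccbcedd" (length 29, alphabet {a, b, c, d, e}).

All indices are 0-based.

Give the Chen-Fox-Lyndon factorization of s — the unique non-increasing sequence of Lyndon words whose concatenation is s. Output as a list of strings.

["abdddeaeadeddccbdac", "aabccbcedd"]

emit factor 1: 'abdddeaeadeddccbdac' (i=0, period=19)
emit factor 2: 'aabccbcedd' (i=19, period=10)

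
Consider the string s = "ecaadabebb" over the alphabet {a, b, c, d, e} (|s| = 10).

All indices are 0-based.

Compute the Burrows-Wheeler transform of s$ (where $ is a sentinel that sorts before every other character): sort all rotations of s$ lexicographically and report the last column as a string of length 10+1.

bcdabeaeab$

rank  rotation     last
    0  $ecaadabebb  b
    1  aadabebb$ec  c
    2  abebb$ecaad  d
    3  adabebb$eca  a
    4  b$ecaadabeb  b
    5  bb$ecaadabe  e
    6  bebb$ecaada  a
    7  caadabebb$e  e
    8  dabebb$ecaa  a
    9  ebb$ecaadab  b
   10  ecaadabebb$  $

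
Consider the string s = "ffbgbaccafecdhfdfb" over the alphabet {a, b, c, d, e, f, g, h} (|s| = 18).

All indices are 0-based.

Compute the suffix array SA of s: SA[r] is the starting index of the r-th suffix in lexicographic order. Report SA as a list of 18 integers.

rank | idx | suffix
   0 |   5 | accafecdhfdfb
   1 |   8 | afecdhfdfb
   2 |  17 | b
   3 |   4 | baccafecdhfdfb
   4 |   2 | bgbaccafecdhfdfb
   5 |   7 | cafecdhfdfb
   6 |   6 | ccafecdhfdfb
   7 |  11 | cdhfdfb
   8 |  15 | dfb
   9 |  12 | dhfdfb
  10 |  10 | ecdhfdfb
  11 |  16 | fb
  12 |   1 | fbgbaccafecdhfdfb
  13 |  14 | fdfb
  14 |   9 | fecdhfdfb
  15 |   0 | ffbgbaccafecdhfdfb
  16 |   3 | gbaccafecdhfdfb
  17 |  13 | hfdfb

[5, 8, 17, 4, 2, 7, 6, 11, 15, 12, 10, 16, 1, 14, 9, 0, 3, 13]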